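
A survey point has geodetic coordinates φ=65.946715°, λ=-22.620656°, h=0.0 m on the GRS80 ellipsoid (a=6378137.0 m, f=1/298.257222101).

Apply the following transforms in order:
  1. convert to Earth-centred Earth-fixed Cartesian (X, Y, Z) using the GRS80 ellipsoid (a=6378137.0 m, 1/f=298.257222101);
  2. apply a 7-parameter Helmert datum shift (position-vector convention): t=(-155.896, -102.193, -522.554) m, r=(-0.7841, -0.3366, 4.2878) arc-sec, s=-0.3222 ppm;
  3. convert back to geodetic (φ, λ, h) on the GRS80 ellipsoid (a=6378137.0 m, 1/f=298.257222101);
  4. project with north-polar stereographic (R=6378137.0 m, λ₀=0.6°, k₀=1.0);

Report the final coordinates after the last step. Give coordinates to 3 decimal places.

E=-1071609.265 m, N=-2497543.938 m

start: φ=65.946715°, λ=-22.620656°, h=0.000 m
→ ECEF (a=6378137.000, f=1/298.257222101): X=2406379.5828, Y=-1002697.1513, Z=5801528.3458
→ Helmert 7p (PV): X=2406234.2879, Y=-1002726.9437, Z=5801011.6611
→ geod (Bowring, a=6378137.000): φ=65.94583079°, λ=-22.62248875°, h=-521.8119 m
→ stereo (R=6378137.0, λ₀=0.6°): E=-1071609.2655, N=-2497543.9383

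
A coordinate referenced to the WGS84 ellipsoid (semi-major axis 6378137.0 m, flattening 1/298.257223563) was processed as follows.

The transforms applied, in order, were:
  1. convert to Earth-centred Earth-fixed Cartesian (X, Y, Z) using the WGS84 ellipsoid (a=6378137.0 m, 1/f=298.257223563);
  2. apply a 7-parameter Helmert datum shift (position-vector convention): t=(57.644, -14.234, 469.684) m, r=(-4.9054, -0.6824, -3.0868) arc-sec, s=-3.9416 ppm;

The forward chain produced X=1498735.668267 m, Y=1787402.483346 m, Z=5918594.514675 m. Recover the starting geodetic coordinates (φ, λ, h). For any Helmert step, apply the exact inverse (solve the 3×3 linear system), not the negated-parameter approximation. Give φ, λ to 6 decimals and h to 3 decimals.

φ=68.620445°, λ=50.019769°, h=1628.248 m

start: X=1498735.6683, Y=1787402.4833, Z=5918594.5147 m
→ Helmert⁻¹: X=1498676.7636, Y=1787305.4441, Z=5918185.7053
→ geod (Bowring, a=6378137.000): φ=68.62044500°, λ=50.01976900°, h=1628.2480 m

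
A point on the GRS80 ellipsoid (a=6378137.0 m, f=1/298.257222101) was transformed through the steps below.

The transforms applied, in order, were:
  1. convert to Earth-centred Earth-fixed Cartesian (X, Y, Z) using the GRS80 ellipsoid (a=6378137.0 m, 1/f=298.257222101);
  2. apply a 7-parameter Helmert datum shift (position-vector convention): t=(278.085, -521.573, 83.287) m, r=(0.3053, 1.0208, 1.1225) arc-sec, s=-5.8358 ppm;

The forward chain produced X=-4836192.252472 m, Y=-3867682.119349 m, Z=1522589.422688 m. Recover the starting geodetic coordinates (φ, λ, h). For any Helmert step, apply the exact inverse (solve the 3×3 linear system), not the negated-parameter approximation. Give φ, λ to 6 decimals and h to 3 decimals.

start: X=-4836192.2525, Y=-3867682.1193, Z=1522589.4227 m
→ Helmert⁻¹: X=-4836527.1423, Y=-3867154.5404, Z=1522496.8088
→ geod (Bowring, a=6378137.000): φ=13.90237500°, λ=-141.35512700°, h=-10.4940 m

φ=13.902375°, λ=-141.355127°, h=-10.494 m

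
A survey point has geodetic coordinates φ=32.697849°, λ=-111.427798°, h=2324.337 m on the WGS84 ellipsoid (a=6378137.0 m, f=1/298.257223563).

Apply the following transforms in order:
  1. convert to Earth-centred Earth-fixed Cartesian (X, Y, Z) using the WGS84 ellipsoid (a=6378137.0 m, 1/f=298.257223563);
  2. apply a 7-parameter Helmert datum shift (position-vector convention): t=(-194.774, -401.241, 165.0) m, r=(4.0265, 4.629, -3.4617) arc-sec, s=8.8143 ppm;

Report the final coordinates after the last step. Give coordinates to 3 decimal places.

start: φ=32.697849°, λ=-111.427798°, h=2324.337 m
→ ECEF (a=6378137.000, f=1/298.257223563): X=-1963496.8753, Y=-5003107.0316, Z=3427063.1965
→ Helmert 7p (PV): X=-1963716.0121, Y=-5003586.3186, Z=3427204.8023

X=-1963716.012 m, Y=-5003586.319 m, Z=3427204.802 m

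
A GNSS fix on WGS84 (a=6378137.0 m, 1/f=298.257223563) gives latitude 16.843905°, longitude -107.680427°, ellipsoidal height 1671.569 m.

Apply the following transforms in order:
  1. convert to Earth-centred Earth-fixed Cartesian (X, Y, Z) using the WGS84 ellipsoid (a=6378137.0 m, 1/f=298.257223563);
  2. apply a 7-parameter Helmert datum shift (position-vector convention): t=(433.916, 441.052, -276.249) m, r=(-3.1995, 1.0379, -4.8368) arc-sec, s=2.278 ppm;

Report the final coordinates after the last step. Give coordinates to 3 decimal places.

start: φ=16.843905°, λ=-107.680427°, h=1671.569 m
→ ECEF (a=6378137.000, f=1/298.257223563): X=-1854990.3549, Y=-5819315.7189, Z=1836790.9517
→ Helmert 7p (PV): X=-1854687.8822, Y=-5818815.9330, Z=1836618.4882

X=-1854687.882 m, Y=-5818815.933 m, Z=1836618.488 m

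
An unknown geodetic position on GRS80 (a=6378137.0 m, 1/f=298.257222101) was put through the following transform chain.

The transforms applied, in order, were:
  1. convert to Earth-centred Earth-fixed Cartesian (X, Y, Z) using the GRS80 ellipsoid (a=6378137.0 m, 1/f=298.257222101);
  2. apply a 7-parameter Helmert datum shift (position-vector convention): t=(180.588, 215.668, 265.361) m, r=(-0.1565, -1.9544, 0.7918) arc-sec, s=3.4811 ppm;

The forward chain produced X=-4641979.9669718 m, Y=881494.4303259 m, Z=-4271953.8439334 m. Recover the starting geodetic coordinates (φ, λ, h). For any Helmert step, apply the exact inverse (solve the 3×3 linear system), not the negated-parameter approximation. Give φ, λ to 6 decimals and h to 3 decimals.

start: X=-4641979.9670, Y=881494.4303, Z=-4271953.8439 m
→ Helmert⁻¹: X=-4642181.4917, Y=881296.7561, Z=-4272159.6787
→ geod (Bowring, a=6378137.000): φ=-42.30953800°, λ=169.25058300°, h=1585.2080 m

φ=-42.309538°, λ=169.250583°, h=1585.208 m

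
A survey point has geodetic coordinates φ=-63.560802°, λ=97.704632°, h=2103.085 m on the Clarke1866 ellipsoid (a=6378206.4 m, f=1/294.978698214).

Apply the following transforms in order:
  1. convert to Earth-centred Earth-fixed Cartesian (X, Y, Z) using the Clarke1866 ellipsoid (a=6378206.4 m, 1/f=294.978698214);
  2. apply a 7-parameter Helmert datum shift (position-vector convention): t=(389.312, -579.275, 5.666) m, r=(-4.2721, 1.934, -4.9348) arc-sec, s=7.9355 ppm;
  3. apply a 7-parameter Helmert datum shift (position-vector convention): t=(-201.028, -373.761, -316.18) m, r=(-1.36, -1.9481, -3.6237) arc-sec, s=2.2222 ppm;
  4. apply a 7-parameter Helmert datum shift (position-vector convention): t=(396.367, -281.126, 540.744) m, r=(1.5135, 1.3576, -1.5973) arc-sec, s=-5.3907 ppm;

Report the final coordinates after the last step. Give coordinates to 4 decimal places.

start: φ=-63.560802°, λ=97.704632°, h=2103.085 m
→ ECEF (a=6378206.400, f=1/294.978698214): X=-381895.4163, Y=2822840.6738, Z=-5689774.1622
→ Helmert 7p (PV): X=-381494.9485, Y=2822175.0902, Z=-5689868.5330
→ Helmert 7p (PV): X=-381593.5046, Y=2821776.7868, Z=-5690219.5681
→ Helmert 7p (PV): X=-381210.6809, Y=2821525.1571, Z=-5689624.9331

X=-381210.6809 m, Y=2821525.1571 m, Z=-5689624.9331 m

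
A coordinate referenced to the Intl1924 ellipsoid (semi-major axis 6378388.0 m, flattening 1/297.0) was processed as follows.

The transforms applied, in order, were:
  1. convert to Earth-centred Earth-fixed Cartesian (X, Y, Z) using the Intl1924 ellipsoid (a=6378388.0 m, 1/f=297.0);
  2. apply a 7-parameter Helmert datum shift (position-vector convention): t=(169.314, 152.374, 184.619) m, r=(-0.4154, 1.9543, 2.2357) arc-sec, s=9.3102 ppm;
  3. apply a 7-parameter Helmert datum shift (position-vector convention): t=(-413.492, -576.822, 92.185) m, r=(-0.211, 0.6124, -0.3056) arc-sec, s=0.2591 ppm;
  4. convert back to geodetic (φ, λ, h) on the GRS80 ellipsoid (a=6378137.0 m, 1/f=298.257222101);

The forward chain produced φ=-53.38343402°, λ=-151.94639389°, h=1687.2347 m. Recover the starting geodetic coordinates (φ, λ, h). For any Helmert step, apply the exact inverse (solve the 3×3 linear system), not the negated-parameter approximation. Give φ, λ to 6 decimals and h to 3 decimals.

start: φ=-53.383434°, λ=-151.946394°, h=1687.235 m
→ ECEF (a=6378137.000, f=1/298.257222101): X=-3365462.4741, Y=-1793489.0831, Z=-5097464.3731
→ Helmert⁻¹: X=-3365030.3192, Y=-1792911.5676, Z=-5097567.0622
→ Helmert⁻¹: X=-3365139.4375, Y=-1793000.5068, Z=-5097739.7153
→ geod (Bowring, a=6378388.000): φ=-53.38940800°, λ=-151.95059000°, h=1408.9790 m

φ=-53.389408°, λ=-151.950590°, h=1408.979 m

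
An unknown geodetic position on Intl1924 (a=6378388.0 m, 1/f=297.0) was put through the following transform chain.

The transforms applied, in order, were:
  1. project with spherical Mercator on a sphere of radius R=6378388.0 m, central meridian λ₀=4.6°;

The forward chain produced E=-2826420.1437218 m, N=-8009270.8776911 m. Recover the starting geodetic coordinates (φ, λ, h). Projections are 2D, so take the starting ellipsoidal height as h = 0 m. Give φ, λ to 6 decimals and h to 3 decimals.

φ=-58.197664°, λ=-20.789165°, h=0.000 m

start: E=-2826420.1437, N=-8009270.8777 m
→ merc⁻¹: φ=-58.19766400°, λ=-20.78916500°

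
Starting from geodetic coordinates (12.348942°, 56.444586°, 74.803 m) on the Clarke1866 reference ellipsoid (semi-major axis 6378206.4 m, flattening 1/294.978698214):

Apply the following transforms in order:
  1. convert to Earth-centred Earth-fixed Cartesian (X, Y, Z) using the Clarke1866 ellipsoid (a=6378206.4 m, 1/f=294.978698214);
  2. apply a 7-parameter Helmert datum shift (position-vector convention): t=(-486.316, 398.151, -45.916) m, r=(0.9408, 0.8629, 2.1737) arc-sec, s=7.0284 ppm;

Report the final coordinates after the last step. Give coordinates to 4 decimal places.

X=3444003.9636 m, Y=5193639.7206 m, Z=1355040.1707 m

start: φ=12.348942°, λ=56.444586°, h=74.803 m
→ ECEF (a=6378206.400, f=1/294.978698214): X=3444515.1294, Y=5193174.9506, Z=1355067.2859
→ Helmert 7p (PV): X=3444003.9636, Y=5193639.7206, Z=1355040.1707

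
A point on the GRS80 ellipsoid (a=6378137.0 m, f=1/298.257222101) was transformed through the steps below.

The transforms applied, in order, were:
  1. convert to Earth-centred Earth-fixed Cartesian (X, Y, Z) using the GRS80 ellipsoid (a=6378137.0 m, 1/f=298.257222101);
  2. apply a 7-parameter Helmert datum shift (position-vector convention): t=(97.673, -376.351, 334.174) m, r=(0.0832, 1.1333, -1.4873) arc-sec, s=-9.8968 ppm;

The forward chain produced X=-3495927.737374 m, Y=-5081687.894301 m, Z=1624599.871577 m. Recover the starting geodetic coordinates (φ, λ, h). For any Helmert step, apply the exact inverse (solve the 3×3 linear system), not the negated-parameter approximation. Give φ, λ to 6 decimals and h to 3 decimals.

start: X=-3495927.7374, Y=-5081687.8943, Z=1624599.8716 m
→ Helmert⁻¹: X=-3496032.2945, Y=-5081386.3860, Z=1624264.6138
→ geod (Bowring, a=6378137.000): φ=14.84848500°, λ=-124.52826600°, h=1419.5160 m

φ=14.848485°, λ=-124.528266°, h=1419.516 m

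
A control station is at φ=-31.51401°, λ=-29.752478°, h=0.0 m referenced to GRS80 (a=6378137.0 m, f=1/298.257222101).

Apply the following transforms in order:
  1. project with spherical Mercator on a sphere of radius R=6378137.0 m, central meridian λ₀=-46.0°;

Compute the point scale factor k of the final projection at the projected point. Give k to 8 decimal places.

1.17300350

start: φ=-31.514010°, λ=-29.752478°, h=0.000 m
→ into merc (λ₀=-46.0°): φ=-31.51401000°, λ−λ₀=16.24752200°
scale k = 1.17300350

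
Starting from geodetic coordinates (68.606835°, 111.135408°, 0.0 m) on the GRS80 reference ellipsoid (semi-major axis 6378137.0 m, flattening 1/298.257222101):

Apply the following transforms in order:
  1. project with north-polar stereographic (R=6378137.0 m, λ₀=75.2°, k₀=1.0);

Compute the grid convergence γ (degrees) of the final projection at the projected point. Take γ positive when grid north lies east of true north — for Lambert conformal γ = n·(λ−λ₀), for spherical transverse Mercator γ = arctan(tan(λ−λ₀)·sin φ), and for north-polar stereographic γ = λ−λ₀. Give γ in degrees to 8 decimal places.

35.93540800

start: φ=68.606835°, λ=111.135408°, h=0.000 m
→ into stereo (λ₀=75.2°): φ=68.60683500°, λ−λ₀=35.93540800°
convergence γ = 35.93540800°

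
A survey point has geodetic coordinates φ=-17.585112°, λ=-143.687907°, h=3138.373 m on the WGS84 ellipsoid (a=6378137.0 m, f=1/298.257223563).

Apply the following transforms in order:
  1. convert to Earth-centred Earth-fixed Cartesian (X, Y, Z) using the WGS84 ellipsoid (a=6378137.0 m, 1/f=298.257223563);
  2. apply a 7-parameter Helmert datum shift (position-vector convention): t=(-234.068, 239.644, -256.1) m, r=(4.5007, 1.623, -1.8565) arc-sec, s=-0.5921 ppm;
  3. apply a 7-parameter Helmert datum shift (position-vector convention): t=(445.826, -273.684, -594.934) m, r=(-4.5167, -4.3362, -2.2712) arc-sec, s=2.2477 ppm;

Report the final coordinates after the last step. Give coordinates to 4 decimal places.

X=-4903101.4342 m, Y=-3603336.8063 m, Z=-1916528.5358 m

start: φ=-17.585112°, λ=-143.687907°, h=3138.373 m
→ ECEF (a=6378137.000, f=1/298.257223563): X=-4903258.1716, Y=-3603394.7716, Z=-1915610.0988
→ Helmert 7p (PV): X=-4903536.8419, Y=-3603067.0633, Z=-1915905.1093
→ Helmert 7p (PV): X=-4903101.4342, Y=-3603336.8063, Z=-1916528.5358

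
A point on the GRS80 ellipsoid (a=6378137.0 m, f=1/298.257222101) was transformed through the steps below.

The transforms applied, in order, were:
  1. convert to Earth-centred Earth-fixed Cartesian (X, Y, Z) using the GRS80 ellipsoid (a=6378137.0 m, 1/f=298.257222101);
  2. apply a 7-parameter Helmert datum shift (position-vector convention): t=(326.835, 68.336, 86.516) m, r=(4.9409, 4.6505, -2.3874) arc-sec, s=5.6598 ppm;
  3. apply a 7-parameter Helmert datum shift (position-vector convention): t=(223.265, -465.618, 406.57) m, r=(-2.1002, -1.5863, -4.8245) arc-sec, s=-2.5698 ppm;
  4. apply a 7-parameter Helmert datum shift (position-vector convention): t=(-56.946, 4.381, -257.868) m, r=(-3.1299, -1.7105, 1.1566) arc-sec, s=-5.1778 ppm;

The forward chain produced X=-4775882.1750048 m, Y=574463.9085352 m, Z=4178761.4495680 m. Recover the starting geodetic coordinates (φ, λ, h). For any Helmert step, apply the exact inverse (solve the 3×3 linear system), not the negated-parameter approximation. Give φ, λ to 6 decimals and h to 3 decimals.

start: X=-4775882.1750, Y=574463.9085, Z=4178761.4496 m
→ Helmert⁻¹: X=-4775812.0803, Y=574425.8674, Z=4179089.2768
→ Helmert⁻¹: X=-4776028.9248, Y=574738.7041, Z=4178736.0278
→ Helmert⁻¹: X=-4776429.5884, Y=574711.9236, Z=4178504.4042
→ geod (Bowring, a=6378137.000): φ=41.16656300°, λ=173.13901200°, h=3248.6750 m

φ=41.166563°, λ=173.139012°, h=3248.675 m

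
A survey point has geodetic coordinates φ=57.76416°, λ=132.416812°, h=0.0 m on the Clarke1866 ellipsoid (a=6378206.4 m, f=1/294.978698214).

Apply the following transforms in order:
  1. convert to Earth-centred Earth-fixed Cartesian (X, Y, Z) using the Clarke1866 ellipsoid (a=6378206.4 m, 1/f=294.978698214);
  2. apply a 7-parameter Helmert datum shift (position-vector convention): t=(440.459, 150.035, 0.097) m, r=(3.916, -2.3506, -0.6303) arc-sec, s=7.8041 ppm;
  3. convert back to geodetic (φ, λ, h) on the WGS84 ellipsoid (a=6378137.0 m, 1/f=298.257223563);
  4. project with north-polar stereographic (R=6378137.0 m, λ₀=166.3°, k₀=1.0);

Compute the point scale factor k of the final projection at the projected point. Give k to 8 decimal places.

start: φ=57.764160°, λ=132.416812°, h=0.000 m
→ ECEF (a=6378206.400, f=1/294.978698214): X=-2300405.6368, Y=2517781.5656, Z=5371572.8024
→ Helmert 7p (PV): X=-2300036.6516, Y=2517856.2974, Z=5371636.4052
→ geod (Bowring, a=6378137.000): φ=57.76400530°, λ=132.41138838°, h=-150.1808 m
→ into stereo (λ₀=166.3°): φ=57.76400530°, λ−λ₀=-33.88861162°
scale k = 1.08350683

1.08350683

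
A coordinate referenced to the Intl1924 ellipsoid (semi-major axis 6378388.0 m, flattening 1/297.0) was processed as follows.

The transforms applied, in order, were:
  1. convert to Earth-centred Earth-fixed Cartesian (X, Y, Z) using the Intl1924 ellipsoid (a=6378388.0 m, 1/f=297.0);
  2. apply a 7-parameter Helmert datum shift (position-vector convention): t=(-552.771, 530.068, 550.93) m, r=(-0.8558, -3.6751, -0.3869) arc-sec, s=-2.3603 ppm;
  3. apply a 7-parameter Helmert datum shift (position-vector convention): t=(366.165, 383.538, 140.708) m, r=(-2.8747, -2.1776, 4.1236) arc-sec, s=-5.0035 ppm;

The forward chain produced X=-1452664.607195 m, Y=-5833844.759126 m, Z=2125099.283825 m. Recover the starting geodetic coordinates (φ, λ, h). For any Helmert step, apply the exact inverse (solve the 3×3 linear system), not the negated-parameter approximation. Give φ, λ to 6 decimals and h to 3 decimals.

φ=19.580031°, λ=-103.979213°, h=1137.284 m

start: X=-1452664.6072, Y=-5833844.7591, Z=2125099.2838 m
→ Helmert⁻¹: X=-1453132.2464, Y=-5834258.0528, Z=2124903.2376
→ Helmert⁻¹: X=-1452534.1088, Y=-5834813.4313, Z=2124358.9932
→ geod (Bowring, a=6378388.000): φ=19.58003100°, λ=-103.97921300°, h=1137.2840 m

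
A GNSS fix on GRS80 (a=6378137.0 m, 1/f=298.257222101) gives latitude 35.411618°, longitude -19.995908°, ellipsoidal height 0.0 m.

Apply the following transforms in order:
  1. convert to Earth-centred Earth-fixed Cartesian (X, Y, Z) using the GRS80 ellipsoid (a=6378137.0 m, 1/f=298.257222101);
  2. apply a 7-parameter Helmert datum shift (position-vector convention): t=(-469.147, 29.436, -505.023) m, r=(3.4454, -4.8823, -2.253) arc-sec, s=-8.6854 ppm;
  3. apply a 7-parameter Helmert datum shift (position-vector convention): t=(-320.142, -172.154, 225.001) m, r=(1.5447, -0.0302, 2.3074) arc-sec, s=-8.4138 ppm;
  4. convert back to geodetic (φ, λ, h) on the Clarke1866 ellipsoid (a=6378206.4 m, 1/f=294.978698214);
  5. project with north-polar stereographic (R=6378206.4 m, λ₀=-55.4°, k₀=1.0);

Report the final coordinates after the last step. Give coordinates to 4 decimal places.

E=3812574.1198 m, N=-5365128.5212 m

start: φ=35.411618°, λ=-19.995908°, h=0.000 m
→ ECEF (a=6378137.000, f=1/298.257222101): X=4890380.8686, Y=-1779557.5465, Z=3675180.4628
→ Helmert 7p (PV): X=4889762.8180, Y=-1779627.4596, Z=3674729.5489
→ Helmert 7p (PV): X=4889420.9043, Y=-1779757.4604, Z=3674911.0200
→ geod (Bowring, a=6378206.400): φ=35.41601671°, λ=-20.00159131°, h=-825.2871 m
→ stereo (R=6378206.4, λ₀=-55.4°): E=3812574.1198, N=-5365128.5212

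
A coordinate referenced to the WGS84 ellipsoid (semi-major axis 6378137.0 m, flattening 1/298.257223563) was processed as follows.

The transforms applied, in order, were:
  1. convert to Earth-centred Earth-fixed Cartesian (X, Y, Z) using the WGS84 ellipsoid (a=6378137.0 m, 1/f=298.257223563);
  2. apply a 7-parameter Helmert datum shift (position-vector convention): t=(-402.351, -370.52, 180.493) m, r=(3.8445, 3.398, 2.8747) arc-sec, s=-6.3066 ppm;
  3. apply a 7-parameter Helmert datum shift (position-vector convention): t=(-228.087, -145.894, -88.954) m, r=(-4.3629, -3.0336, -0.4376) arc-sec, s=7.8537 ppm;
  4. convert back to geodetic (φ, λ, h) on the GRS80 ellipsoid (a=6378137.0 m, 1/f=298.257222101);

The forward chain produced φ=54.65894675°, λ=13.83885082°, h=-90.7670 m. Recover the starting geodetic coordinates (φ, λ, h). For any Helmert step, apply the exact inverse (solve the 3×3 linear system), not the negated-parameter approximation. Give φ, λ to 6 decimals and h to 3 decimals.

start: φ=54.658947°, λ=13.838851°, h=-90.767 m
→ ECEF (a=6378137.000, f=1/298.257222101): X=3590244.0160, Y=884430.2679, Z=5179440.5447
→ Helmert⁻¹: X=3590518.2041, Y=884467.2767, Z=5179454.7219
→ Helmert⁻¹: X=3590870.2100, Y=884889.8674, Z=5179349.5554
→ geod (Bowring, a=6378137.000): φ=54.65321300°, λ=13.84344400°, h=250.3420 m

φ=54.653213°, λ=13.843444°, h=250.342 m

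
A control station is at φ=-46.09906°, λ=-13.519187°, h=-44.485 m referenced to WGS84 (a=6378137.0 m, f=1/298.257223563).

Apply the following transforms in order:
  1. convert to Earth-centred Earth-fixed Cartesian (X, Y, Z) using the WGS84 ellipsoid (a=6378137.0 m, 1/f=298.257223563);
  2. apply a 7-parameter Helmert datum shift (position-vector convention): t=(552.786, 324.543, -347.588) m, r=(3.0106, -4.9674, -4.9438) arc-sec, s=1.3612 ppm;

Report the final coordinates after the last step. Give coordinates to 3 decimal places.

start: φ=-46.099060°, λ=-13.519187°, h=-44.485 m
→ ECEF (a=6378137.000, f=1/298.257223563): X=4307604.3373, Y=-1035690.0847, Z=-4572857.3434
→ Helmert 7p (PV): X=4308248.2898, Y=-1035403.4526, Z=-4573122.5341

X=4308248.290 m, Y=-1035403.453 m, Z=-4573122.534 m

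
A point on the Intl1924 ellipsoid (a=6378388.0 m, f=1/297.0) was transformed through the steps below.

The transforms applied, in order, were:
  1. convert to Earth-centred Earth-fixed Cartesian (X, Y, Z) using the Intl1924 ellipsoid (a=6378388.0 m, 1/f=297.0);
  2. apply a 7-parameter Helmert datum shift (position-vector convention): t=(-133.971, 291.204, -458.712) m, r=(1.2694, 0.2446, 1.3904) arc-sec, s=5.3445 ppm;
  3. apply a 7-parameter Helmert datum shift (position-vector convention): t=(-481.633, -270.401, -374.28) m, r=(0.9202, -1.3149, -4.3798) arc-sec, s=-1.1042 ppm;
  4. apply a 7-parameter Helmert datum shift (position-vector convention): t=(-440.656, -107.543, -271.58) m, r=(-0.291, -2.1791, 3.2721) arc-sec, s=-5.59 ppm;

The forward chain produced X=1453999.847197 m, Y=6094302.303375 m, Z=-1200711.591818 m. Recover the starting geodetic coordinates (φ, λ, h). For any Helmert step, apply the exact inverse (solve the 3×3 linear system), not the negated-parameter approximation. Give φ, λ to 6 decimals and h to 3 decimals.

φ=-10.910811°, λ=76.571887°, h=1868.355 m

start: X=1453999.8472, Y=6094302.3034, Z=-1200711.5918 m
→ Helmert⁻¹: X=1454532.6307, Y=6094422.5338, Z=-1200453.4908
→ Helmert⁻¹: X=1454878.8052, Y=6094725.2033, Z=-1200117.0006
→ Helmert⁻¹: X=1455047.5039, Y=6094384.2363, Z=-1199687.6578
→ geod (Bowring, a=6378388.000): φ=-10.91081100°, λ=76.57188700°, h=1868.3550 m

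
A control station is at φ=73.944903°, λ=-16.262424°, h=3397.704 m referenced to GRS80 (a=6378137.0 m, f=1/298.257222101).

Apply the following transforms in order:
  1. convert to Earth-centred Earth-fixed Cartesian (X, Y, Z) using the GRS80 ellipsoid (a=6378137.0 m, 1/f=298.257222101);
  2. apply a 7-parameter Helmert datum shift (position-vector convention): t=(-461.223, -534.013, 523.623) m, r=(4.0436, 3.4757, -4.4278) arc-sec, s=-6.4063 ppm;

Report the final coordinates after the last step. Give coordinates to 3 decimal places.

X=1699151.927 m, Y=-496455.290 m, Z=6110952.193 m

start: φ=73.944903°, λ=-16.262424°, h=3397.704 m
→ ECEF (a=6378137.000, f=1/298.257222101): X=1699531.7151, Y=-495768.1807, Z=6110506.0728
→ Helmert 7p (PV): X=1699151.9274, Y=-496455.2897, Z=6110952.1930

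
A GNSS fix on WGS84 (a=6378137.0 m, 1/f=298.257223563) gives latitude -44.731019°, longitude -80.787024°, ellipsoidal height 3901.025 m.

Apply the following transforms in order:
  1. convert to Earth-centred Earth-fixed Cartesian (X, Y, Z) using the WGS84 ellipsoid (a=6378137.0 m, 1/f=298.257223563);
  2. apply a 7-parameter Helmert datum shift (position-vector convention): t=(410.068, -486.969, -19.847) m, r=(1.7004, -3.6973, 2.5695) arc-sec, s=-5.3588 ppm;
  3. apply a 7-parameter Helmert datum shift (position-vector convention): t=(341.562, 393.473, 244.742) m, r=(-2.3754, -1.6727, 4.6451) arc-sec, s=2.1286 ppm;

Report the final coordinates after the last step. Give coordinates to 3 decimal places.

start: φ=-44.731019°, λ=-80.787024°, h=3901.025 m
→ ECEF (a=6378137.000, f=1/298.257223563): X=727107.5501, Y=-4482864.5688, Z=-4468907.7601
→ Helmert 7p (PV): X=727649.6705, Y=-4483281.6168, Z=-4468927.5813
→ Helmert 7p (PV): X=728129.9862, Y=-4482932.7656, Z=-4468634.8202

X=728129.986 m, Y=-4482932.766 m, Z=-4468634.820 m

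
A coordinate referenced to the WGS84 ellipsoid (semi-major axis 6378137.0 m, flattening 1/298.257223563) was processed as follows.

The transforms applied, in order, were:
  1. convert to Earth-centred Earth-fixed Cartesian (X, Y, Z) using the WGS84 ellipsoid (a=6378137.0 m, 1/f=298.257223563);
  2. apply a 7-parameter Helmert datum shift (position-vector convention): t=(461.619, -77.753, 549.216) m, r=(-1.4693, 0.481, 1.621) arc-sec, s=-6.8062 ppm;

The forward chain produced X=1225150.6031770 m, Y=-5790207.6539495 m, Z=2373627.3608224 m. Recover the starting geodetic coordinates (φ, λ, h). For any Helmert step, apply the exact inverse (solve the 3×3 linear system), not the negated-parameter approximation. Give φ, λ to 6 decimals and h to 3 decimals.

φ=21.982544°, λ=-78.057744°, h=1162.844 m

start: X=1225150.6032, Y=-5790207.6539, Z=2373627.3608 m
→ Helmert⁻¹: X=1224646.2817, Y=-5790195.8384, Z=2373055.9067
→ geod (Bowring, a=6378137.000): φ=21.98254400°, λ=-78.05774400°, h=1162.8440 m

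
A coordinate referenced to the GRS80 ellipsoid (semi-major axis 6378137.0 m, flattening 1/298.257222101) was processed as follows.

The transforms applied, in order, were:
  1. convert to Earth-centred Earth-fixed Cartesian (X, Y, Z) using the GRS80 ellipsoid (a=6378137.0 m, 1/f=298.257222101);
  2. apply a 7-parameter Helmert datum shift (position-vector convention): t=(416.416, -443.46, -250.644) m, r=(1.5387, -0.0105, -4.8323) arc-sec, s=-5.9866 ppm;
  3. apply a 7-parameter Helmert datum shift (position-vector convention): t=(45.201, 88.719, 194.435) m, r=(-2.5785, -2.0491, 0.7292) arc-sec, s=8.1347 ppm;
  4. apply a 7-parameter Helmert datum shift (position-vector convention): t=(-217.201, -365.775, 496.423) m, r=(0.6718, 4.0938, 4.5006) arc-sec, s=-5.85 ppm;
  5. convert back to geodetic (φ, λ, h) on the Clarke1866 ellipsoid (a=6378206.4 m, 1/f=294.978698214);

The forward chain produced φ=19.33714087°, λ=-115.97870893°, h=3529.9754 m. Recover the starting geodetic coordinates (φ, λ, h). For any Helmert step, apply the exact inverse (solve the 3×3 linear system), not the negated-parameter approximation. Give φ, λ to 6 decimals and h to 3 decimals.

φ=19.333326°, λ=-115.984073°, h=2941.028 m

start: φ=19.337141°, λ=-115.978709°, h=3529.975 m
→ ECEF (a=6378206.400, f=1/294.978698214): X=-2638715.8524, Y=-5415275.6472, Z=2099643.1174
→ Helmert⁻¹: X=-2638673.8987, Y=-5414877.1382, Z=2099124.2401
→ Helmert⁻¹: X=-2638695.9271, Y=-5414938.7178, Z=2098871.2530
→ Helmert⁻¹: X=-2639001.1849, Y=-5414573.8385, Z=2099174.9898
→ geod (Bowring, a=6378137.000): φ=19.33332600°, λ=-115.98407300°, h=2941.0280 m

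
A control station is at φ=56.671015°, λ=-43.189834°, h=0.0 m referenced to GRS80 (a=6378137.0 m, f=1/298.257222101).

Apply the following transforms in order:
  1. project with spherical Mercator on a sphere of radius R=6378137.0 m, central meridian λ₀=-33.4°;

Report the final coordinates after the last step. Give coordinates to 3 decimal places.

start: φ=56.671015°, λ=-43.189834°, h=0.000 m
→ merc (R=6378137.0, λ₀=-33.4°): E=-1089799.3358, N=7693172.1543

E=-1089799.336 m, N=7693172.154 m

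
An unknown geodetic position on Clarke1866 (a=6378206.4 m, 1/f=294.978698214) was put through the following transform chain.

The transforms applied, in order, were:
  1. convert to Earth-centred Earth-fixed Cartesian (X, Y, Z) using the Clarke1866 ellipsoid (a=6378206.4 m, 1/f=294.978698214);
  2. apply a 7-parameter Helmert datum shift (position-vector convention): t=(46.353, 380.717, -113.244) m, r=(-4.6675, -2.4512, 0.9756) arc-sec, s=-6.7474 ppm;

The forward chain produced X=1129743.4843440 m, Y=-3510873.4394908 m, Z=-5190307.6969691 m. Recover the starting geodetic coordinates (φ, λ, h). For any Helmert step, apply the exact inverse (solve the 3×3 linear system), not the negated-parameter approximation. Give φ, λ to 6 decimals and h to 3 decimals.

φ=-54.784634°, λ=-72.165768°, h=3585.646 m

start: X=1129743.4843, Y=-3510873.4395, Z=-5190307.6970 m
→ Helmert⁻¹: X=1129626.4661, Y=-3511165.7413, Z=-5190322.3508
→ geod (Bowring, a=6378206.400): φ=-54.78463400°, λ=-72.16576800°, h=3585.6460 m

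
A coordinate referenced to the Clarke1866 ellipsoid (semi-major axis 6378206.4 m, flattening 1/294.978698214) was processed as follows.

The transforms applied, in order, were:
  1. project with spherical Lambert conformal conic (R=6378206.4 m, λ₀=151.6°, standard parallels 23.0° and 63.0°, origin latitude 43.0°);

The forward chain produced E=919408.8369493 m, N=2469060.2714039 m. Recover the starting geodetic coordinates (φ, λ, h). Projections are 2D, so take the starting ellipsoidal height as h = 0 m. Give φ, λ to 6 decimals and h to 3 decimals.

start: E=919408.8369, N=2469060.2714 m
→ lcc⁻¹: φ=65.04371100°, λ=171.03577600°

φ=65.043711°, λ=171.035776°, h=0.000 m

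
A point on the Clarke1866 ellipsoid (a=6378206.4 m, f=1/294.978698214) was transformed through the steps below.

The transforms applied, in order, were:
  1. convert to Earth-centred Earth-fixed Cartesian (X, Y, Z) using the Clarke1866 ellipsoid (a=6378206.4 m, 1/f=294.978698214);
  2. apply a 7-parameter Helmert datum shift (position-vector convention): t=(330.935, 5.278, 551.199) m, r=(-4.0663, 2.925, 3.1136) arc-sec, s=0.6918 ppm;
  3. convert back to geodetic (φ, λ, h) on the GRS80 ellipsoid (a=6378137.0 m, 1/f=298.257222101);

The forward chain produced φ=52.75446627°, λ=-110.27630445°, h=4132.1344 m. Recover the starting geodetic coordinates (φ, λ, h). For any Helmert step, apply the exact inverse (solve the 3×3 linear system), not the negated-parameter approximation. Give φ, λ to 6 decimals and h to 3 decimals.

φ=52.751337°, λ=-110.282221°, h=3842.053 m

start: φ=52.754466°, λ=-110.276304°, h=4132.134 m
→ ECEF (a=6378137.000, f=1/298.257222101): X=-1341474.9546, Y=-3631092.4170, Z=5057342.2059
→ Helmert⁻¹: X=-1341931.4825, Y=-3631174.6140, Z=5056696.8941
→ geod (Bowring, a=6378206.400): φ=52.75133700°, λ=-110.28222100°, h=3842.0530 m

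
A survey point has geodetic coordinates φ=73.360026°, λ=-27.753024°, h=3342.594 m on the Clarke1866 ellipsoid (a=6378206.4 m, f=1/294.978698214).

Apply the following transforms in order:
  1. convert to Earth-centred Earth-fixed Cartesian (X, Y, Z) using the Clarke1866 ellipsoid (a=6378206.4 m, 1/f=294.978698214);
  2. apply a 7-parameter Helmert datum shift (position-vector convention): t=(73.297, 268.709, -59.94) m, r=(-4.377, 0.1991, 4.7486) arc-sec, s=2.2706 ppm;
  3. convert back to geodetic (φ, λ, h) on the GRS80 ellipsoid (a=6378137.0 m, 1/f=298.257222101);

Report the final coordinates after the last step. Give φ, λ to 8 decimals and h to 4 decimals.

φ=73.35973052°, λ=-27.73954333°, h=3133.5299 m

start: φ=73.360026°, λ=-27.753024°, h=3342.594 m
→ ECEF (a=6378206.400, f=1/294.978698214): X=1622227.1834, Y=-853604.3315, Z=6091890.9161
→ Helmert 7p (PV): X=1622329.6957, Y=-853170.9419, Z=6091861.3562
→ geod (Bowring, a=6378137.000): φ=73.35973052°, λ=-27.73954333°, h=3133.5299 m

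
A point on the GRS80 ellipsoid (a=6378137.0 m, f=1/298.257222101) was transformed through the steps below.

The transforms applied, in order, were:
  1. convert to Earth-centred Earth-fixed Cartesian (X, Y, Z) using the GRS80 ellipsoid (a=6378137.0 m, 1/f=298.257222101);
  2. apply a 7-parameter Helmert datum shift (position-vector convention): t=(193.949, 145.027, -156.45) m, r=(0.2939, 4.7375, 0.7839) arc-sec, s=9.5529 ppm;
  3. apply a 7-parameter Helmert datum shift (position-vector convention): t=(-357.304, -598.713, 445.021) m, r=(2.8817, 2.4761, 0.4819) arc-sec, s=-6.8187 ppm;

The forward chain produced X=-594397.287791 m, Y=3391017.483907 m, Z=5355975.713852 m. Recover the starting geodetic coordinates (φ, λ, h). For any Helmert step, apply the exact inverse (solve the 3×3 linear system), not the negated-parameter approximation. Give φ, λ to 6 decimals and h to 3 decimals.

start: X=-594397.2878, Y=3391017.4839, Z=5355975.7139 m
→ Helmert⁻¹: X=-594100.4004, Y=3391715.5327, Z=5355512.6938
→ Helmert⁻¹: X=-594398.7904, Y=3391547.9967, Z=5355599.4974
→ geod (Bowring, a=6378137.000): φ=57.43679400°, λ=99.94063500°, h=3989.4060 m

φ=57.436794°, λ=99.940635°, h=3989.406 m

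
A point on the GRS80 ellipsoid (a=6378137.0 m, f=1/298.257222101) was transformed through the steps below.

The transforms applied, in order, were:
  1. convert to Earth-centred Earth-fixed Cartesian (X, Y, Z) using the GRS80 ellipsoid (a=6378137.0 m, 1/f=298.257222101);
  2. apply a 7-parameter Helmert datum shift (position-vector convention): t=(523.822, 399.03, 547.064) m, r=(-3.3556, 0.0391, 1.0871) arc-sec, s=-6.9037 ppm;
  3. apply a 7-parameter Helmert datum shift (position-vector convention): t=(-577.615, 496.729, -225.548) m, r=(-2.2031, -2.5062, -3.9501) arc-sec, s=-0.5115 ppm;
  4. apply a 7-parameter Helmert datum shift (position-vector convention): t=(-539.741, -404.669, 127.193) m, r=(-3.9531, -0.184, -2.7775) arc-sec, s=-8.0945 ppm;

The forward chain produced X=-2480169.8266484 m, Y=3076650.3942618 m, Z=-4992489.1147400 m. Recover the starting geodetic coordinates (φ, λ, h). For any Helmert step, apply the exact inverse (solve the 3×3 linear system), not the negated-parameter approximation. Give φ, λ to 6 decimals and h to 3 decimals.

start: X=-2480169.8266, Y=3076650.3943, Z=-4992489.1147 m
→ Helmert⁻¹: X=-2479696.0467, Y=3077142.2638, Z=-4992595.5348
→ Helmert⁻¹: X=-2479239.2782, Y=3076652.9520, Z=-4992309.5551
→ Helmert⁻¹: X=-2479763.0597, Y=3076369.4546, Z=-4992841.5110
→ geod (Bowring, a=6378137.000): φ=-51.82876900°, λ=128.87117700°, h=2277.1890 m

φ=-51.828769°, λ=128.871177°, h=2277.189 m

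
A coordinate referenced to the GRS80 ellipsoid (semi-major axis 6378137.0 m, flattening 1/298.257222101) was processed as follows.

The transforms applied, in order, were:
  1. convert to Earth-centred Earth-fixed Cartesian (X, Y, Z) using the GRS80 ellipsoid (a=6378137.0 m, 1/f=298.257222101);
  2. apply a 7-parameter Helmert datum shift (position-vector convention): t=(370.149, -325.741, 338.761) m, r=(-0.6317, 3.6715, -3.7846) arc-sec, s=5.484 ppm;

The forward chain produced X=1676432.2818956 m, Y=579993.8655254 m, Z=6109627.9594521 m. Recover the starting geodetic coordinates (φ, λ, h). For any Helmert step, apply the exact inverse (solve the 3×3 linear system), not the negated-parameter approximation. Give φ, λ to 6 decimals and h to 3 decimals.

start: X=1676432.2819, Y=579993.8655, Z=6109627.9595 m
→ Helmert⁻¹: X=1675933.5485, Y=580328.4644, Z=6109287.3041
→ geod (Bowring, a=6378137.000): φ=73.91434500°, λ=19.09952500°, h=3112.3530 m

φ=73.914345°, λ=19.099525°, h=3112.353 m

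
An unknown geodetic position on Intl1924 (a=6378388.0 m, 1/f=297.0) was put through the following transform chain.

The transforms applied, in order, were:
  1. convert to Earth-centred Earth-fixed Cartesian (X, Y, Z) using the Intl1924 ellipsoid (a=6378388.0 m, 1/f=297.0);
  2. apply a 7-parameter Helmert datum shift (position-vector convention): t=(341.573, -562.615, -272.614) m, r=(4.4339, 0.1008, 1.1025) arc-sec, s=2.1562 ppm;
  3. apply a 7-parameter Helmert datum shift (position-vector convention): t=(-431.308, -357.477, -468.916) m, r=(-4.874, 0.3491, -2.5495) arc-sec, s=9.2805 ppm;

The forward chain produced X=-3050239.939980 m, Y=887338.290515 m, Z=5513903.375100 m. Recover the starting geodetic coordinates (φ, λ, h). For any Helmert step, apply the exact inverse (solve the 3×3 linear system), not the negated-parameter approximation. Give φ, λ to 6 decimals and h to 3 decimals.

start: X=-3050239.9400, Y=887338.2905, Z=5513903.3751 m
→ Helmert⁻¹: X=-3049800.6315, Y=887519.5300, Z=5514336.9256
→ Helmert⁻¹: X=-3050133.5751, Y=888215.0755, Z=5514577.0653
→ geod (Bowring, a=6378388.000): φ=60.22151700°, λ=163.76416000°, h=1938.1700 m

φ=60.221517°, λ=163.764160°, h=1938.170 m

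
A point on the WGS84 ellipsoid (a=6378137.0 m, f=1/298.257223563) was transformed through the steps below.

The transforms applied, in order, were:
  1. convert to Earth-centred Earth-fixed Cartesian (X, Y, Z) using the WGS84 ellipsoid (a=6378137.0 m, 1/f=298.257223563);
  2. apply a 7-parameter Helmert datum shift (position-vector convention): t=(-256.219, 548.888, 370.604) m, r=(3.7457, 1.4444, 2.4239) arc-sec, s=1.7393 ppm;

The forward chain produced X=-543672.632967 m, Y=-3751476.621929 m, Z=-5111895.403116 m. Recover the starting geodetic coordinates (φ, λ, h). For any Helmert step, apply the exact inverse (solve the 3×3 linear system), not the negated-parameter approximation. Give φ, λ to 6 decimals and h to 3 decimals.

φ=-53.622943°, λ=-98.240942°, h=283.278 m

start: X=-543672.6330, Y=-3751476.6219, Z=-5111895.4031 m
→ Helmert⁻¹: X=-543423.7624, Y=-3752105.4338, Z=-5112192.7838
→ geod (Bowring, a=6378137.000): φ=-53.62294300°, λ=-98.24094200°, h=283.2780 m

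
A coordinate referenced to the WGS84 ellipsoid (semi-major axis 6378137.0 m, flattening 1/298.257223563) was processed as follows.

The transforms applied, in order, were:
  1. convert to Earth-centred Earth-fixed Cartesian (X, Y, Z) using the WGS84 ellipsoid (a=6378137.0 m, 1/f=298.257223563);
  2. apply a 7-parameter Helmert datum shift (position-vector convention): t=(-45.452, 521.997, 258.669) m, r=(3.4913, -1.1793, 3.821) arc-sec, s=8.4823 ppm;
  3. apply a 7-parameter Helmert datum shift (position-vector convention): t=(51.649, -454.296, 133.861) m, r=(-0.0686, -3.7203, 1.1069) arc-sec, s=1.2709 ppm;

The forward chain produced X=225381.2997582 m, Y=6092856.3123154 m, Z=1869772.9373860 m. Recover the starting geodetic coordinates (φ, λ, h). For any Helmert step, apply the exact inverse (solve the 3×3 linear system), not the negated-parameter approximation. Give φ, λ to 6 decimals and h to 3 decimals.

φ=17.153142°, λ=87.879793°, h=750.255 m

start: X=225381.2998, Y=6092856.3123, Z=1869772.9374 m
→ Helmert⁻¹: X=225395.7852, Y=6093301.0330, Z=1869634.6614
→ Helmert⁻¹: X=225562.8789, Y=6092754.8167, Z=1869255.7185
→ geod (Bowring, a=6378137.000): φ=17.15314200°, λ=87.87979300°, h=750.2550 m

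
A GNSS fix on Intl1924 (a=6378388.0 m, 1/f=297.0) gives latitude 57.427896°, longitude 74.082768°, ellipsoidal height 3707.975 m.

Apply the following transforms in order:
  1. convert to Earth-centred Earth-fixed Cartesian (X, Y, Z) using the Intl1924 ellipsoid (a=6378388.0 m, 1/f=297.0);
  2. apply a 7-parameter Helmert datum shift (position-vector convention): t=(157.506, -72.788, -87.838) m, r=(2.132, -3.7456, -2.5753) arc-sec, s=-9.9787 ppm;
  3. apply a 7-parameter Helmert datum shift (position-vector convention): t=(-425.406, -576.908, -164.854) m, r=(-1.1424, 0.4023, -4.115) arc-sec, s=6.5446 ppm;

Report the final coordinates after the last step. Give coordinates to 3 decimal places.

X=944287.275 m, Y=3311327.311 m, Z=5354700.891 m

start: φ=57.427896°, λ=74.082768°, h=3707.975 m
→ ECEF (a=6378388.000, f=1/297.0): X=944537.7898, Y=3312044.7120, Z=5354940.7733
→ Helmert 7p (PV): X=944629.9820, Y=3311871.7320, Z=5354850.8855
→ Helmert 7p (PV): X=944287.2750, Y=3311327.3114, Z=5354700.8915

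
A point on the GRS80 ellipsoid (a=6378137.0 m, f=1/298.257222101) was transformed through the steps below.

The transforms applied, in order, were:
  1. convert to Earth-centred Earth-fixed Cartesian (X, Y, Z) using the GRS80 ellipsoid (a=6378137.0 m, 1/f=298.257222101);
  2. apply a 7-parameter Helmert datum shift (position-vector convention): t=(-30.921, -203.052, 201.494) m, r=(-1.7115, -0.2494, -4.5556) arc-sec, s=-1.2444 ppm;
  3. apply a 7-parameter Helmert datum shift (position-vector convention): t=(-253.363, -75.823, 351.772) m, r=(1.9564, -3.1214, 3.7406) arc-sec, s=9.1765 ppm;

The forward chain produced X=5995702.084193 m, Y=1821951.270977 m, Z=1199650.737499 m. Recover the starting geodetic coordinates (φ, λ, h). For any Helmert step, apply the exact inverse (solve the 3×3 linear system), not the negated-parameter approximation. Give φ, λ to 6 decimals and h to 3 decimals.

start: X=5995702.0842, Y=1821951.2710, Z=1199650.7375 m
→ Helmert⁻¹: X=5995951.6133, Y=1821913.0122, Z=1199179.9430
→ Helmert⁻¹: X=5995951.1991, Y=1822240.8105, Z=1198987.8114
→ geod (Bowring, a=6378137.000): φ=10.90247900°, λ=16.90465000°, h=3026.5310 m

φ=10.902479°, λ=16.904650°, h=3026.531 m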